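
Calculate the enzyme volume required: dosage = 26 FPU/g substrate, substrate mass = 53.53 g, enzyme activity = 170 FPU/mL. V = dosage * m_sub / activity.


V = dosage * m_sub / activity
V = 26 * 53.53 / 170
V = 8.1869 mL

8.1869 mL


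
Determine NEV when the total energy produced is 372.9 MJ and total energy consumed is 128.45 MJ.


NEV = E_out - E_in
= 372.9 - 128.45
= 244.4500 MJ

244.4500 MJ


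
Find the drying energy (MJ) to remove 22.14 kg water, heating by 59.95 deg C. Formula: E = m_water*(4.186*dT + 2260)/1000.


E = m_water * (4.186 * dT + 2260) / 1000
= 22.14 * (4.186 * 59.95 + 2260) / 1000
= 55.5924 MJ

55.5924 MJ


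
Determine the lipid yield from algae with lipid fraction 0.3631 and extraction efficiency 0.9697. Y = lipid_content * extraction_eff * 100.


Y = lipid_content * extraction_eff * 100
= 0.3631 * 0.9697 * 100
= 35.2098%

35.2098%


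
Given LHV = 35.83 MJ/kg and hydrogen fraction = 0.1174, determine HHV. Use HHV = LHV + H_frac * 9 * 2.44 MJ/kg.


HHV = LHV + H_frac * 9 * 2.44
= 35.83 + 0.1174 * 9 * 2.44
= 38.4081 MJ/kg

38.4081 MJ/kg


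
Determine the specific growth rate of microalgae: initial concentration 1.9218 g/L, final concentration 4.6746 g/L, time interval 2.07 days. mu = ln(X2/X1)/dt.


mu = ln(X2/X1) / dt
= ln(4.6746/1.9218) / 2.07
= 0.4294 per day

0.4294 per day


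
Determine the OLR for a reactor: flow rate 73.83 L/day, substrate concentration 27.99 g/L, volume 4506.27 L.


OLR = Q * S / V
= 73.83 * 27.99 / 4506.27
= 0.4586 g/L/day

0.4586 g/L/day


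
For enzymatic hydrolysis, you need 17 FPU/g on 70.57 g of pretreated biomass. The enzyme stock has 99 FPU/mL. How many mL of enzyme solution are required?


V = dosage * m_sub / activity
V = 17 * 70.57 / 99
V = 12.1181 mL

12.1181 mL


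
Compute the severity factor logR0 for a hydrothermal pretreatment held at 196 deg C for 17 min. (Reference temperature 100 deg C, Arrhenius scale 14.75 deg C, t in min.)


logR0 = log10(t * exp((T - 100) / 14.75))
= log10(17 * exp((196 - 100) / 14.75))
= 4.0570

4.0570


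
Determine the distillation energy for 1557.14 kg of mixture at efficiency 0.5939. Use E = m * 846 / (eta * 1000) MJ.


E = m * 846 / (eta * 1000)
= 1557.14 * 846 / (0.5939 * 1000)
= 2218.1183 MJ

2218.1183 MJ


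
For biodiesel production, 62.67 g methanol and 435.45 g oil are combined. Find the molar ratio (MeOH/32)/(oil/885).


Molar ratio = n_MeOH / n_oil = (MeOH/32) / (oil/885) = (MeOH * 885) / (32 * oil)
= (62.67 * 885) / (32 * 435.45)
= 3.9803

3.9803


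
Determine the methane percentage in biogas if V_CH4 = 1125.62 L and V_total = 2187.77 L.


CH4% = V_CH4 / V_total * 100
= 1125.62 / 2187.77 * 100
= 51.4506%

51.4506%


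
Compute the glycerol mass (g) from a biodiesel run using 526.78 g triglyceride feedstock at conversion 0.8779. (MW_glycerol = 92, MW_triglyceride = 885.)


glycerol = oil * conv * (92/885)
= 526.78 * 0.8779 * 92 / 885
= 48.0750 g

48.0750 g


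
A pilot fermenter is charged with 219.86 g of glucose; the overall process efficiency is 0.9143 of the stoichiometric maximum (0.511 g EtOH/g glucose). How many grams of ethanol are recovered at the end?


Actual ethanol: m = 0.511 * 219.86 * 0.9143
m = 102.7202 g

102.7202 g


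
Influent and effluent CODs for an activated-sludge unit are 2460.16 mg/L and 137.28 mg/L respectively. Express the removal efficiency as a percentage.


eta = (COD_in - COD_out) / COD_in * 100
= (2460.16 - 137.28) / 2460.16 * 100
= 94.4199%

94.4199%


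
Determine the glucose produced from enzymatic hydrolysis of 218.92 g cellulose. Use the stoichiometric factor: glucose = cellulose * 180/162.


glucose = cellulose * 180/162
= 218.92 * 180/162
= 243.2444 g

243.2444 g


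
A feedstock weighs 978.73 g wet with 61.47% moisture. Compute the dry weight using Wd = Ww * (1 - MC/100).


Wd = Ww * (1 - MC/100)
= 978.73 * (1 - 61.47/100)
= 377.1047 g

377.1047 g


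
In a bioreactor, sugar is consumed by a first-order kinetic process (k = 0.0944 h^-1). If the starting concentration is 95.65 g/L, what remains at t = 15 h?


S = S0 * exp(-k * t)
S = 95.65 * exp(-0.0944 * 15)
S = 23.2126 g/L

23.2126 g/L


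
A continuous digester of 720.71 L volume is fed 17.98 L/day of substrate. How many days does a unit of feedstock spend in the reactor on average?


HRT = V / Q
= 720.71 / 17.98
= 40.0840 days

40.0840 days


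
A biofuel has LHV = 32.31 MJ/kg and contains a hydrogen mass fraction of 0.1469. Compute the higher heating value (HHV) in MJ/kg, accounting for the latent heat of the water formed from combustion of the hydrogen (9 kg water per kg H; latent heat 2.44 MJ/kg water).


HHV = LHV + H_frac * 9 * 2.44
= 32.31 + 0.1469 * 9 * 2.44
= 35.5359 MJ/kg

35.5359 MJ/kg


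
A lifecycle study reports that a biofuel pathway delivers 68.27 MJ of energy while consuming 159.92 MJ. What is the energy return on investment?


EROI = E_out / E_in
= 68.27 / 159.92
= 0.4269

0.4269


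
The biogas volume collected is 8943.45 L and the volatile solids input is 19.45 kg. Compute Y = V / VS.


Y = V / VS
= 8943.45 / 19.45
= 459.8175 L/kg VS

459.8175 L/kg VS


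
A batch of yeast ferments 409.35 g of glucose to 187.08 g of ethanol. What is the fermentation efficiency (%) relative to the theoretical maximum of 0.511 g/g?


Fermentation efficiency = (actual / (0.511 * glucose)) * 100
= (187.08 / (0.511 * 409.35)) * 100
= 89.4359%

89.4359%


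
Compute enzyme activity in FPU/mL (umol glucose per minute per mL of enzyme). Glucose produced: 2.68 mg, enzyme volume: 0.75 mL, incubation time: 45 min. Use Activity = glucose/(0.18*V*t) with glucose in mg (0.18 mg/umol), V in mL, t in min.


Activity = glucose_mg / (0.18 mg/umol * V_mL * t_min)
= 2.68 / (0.18 * 0.75 * 45)
= 0.4412 FPU/mL

0.4412 FPU/mL


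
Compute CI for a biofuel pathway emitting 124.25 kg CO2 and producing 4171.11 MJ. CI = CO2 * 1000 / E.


CI = CO2 * 1000 / E
= 124.25 * 1000 / 4171.11
= 29.7882 g CO2/MJ

29.7882 g CO2/MJ


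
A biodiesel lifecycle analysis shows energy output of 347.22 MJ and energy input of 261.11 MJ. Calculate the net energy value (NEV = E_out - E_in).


NEV = E_out - E_in
= 347.22 - 261.11
= 86.1100 MJ

86.1100 MJ


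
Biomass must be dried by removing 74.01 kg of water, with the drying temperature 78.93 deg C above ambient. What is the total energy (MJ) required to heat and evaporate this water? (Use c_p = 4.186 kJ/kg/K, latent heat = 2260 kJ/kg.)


E = m_water * (4.186 * dT + 2260) / 1000
= 74.01 * (4.186 * 78.93 + 2260) / 1000
= 191.7156 MJ

191.7156 MJ


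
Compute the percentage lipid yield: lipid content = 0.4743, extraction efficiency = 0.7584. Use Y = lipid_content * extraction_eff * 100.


Y = lipid_content * extraction_eff * 100
= 0.4743 * 0.7584 * 100
= 35.9709%

35.9709%


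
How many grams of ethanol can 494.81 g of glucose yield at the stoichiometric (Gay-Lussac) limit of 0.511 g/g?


Theoretical ethanol yield: m_EtOH = 0.511 * m_glucose
m_EtOH = 0.511 * 494.81 = 252.8479 g

252.8479 g


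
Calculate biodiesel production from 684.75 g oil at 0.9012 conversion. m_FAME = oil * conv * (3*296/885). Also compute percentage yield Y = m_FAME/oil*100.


m_FAME = oil * conv * (3 * 296 / 885) = oil * conv * (888/885)
= 684.75 * 0.9012 * 888 / 885
= 619.1886 g
Y = m_FAME / oil * 100 = conv * (888/885) * 100
= 0.9012 * 888 / 885 * 100
= 90.43%

619.1886 g FAME; Y = 90.43%


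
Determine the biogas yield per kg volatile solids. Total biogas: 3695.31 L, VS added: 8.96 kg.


Y = V / VS
= 3695.31 / 8.96
= 412.4230 L/kg VS

412.4230 L/kg VS


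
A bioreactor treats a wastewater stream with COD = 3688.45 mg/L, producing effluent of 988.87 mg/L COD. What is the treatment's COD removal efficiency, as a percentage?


eta = (COD_in - COD_out) / COD_in * 100
= (3688.45 - 988.87) / 3688.45 * 100
= 73.1901%

73.1901%


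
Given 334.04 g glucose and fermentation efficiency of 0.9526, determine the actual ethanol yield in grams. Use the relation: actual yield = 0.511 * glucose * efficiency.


Actual ethanol: m = 0.511 * 334.04 * 0.9526
m = 162.6035 g

162.6035 g


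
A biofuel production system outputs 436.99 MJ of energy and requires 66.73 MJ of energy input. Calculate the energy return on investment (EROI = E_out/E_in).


EROI = E_out / E_in
= 436.99 / 66.73
= 6.5486

6.5486


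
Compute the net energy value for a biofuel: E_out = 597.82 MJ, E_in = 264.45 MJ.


NEV = E_out - E_in
= 597.82 - 264.45
= 333.3700 MJ

333.3700 MJ


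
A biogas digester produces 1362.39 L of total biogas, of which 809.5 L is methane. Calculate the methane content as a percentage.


CH4% = V_CH4 / V_total * 100
= 809.5 / 1362.39 * 100
= 59.4176%

59.4176%


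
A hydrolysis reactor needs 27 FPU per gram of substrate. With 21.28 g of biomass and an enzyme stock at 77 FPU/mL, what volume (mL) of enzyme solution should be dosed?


V = dosage * m_sub / activity
V = 27 * 21.28 / 77
V = 7.4618 mL

7.4618 mL


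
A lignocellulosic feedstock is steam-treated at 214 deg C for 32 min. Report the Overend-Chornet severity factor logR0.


logR0 = log10(t * exp((T - 100) / 14.75))
= log10(32 * exp((214 - 100) / 14.75))
= 4.8617

4.8617


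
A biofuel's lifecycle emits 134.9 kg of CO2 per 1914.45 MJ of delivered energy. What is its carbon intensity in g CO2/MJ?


CI = CO2 * 1000 / E
= 134.9 * 1000 / 1914.45
= 70.4641 g CO2/MJ

70.4641 g CO2/MJ


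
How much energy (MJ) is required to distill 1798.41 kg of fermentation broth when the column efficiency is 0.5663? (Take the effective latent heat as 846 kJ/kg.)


E = m * 846 / (eta * 1000)
= 1798.41 * 846 / (0.5663 * 1000)
= 2686.6588 MJ

2686.6588 MJ


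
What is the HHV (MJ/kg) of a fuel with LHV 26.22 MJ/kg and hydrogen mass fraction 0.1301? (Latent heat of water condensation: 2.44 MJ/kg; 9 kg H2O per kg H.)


HHV = LHV + H_frac * 9 * 2.44
= 26.22 + 0.1301 * 9 * 2.44
= 29.0770 MJ/kg

29.0770 MJ/kg


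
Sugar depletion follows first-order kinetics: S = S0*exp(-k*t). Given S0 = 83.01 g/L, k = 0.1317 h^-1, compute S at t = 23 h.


S = S0 * exp(-k * t)
S = 83.01 * exp(-0.1317 * 23)
S = 4.0143 g/L

4.0143 g/L


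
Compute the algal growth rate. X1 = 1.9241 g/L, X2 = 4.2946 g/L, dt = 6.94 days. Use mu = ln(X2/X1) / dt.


mu = ln(X2/X1) / dt
= ln(4.2946/1.9241) / 6.94
= 0.1157 per day

0.1157 per day


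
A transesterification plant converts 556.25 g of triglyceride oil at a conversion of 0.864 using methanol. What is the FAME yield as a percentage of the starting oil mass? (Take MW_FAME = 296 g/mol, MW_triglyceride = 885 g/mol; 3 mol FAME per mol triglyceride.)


m_FAME = oil * conv * (3 * 296 / 885) = oil * conv * (888/885)
= 556.25 * 0.864 * 888 / 885
= 482.2292 g
Y = m_FAME / oil * 100 = conv * (888/885) * 100
= 0.864 * 888 / 885 * 100
= 86.69%

86.69%


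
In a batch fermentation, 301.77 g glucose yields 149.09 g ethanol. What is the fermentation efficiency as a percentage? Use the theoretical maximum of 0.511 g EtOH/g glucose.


Fermentation efficiency = (actual / (0.511 * glucose)) * 100
= (149.09 / (0.511 * 301.77)) * 100
= 96.6833%

96.6833%


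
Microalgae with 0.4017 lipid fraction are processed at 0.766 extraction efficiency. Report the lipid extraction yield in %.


Y = lipid_content * extraction_eff * 100
= 0.4017 * 0.766 * 100
= 30.7702%

30.7702%


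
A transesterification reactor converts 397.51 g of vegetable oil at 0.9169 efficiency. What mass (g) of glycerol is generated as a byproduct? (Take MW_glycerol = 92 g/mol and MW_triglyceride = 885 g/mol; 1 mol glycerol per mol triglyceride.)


glycerol = oil * conv * (92/885)
= 397.51 * 0.9169 * 92 / 885
= 37.8891 g

37.8891 g


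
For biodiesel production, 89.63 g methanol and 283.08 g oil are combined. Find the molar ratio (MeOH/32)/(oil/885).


Molar ratio = n_MeOH / n_oil = (MeOH/32) / (oil/885) = (MeOH * 885) / (32 * oil)
= (89.63 * 885) / (32 * 283.08)
= 8.7566

8.7566


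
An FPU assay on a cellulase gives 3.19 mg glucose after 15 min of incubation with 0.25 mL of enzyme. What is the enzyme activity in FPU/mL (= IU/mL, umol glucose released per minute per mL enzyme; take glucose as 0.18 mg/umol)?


Activity = glucose_mg / (0.18 mg/umol * V_mL * t_min)
= 3.19 / (0.18 * 0.25 * 15)
= 4.7259 FPU/mL

4.7259 FPU/mL


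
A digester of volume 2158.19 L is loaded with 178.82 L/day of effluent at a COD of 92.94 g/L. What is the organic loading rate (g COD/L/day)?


OLR = Q * S / V
= 178.82 * 92.94 / 2158.19
= 7.7007 g/L/day

7.7007 g/L/day


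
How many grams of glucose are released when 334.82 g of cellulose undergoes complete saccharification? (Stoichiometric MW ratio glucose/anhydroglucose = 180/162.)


glucose = cellulose * 180/162
= 334.82 * 180/162
= 372.0222 g

372.0222 g


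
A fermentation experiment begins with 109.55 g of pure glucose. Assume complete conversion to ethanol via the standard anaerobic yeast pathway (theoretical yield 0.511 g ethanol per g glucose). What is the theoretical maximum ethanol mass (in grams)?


Theoretical ethanol yield: m_EtOH = 0.511 * m_glucose
m_EtOH = 0.511 * 109.55 = 55.9800 g

55.9800 g


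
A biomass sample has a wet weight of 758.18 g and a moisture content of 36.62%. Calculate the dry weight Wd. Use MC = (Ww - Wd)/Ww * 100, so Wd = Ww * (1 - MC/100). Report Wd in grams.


Wd = Ww * (1 - MC/100)
= 758.18 * (1 - 36.62/100)
= 480.5345 g

480.5345 g


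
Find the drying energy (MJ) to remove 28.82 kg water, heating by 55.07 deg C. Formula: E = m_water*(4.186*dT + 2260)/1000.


E = m_water * (4.186 * dT + 2260) / 1000
= 28.82 * (4.186 * 55.07 + 2260) / 1000
= 71.7769 MJ

71.7769 MJ


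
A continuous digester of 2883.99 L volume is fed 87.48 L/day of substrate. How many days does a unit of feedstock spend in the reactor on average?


HRT = V / Q
= 2883.99 / 87.48
= 32.9674 days

32.9674 days


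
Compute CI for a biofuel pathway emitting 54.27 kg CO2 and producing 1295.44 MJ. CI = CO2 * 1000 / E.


CI = CO2 * 1000 / E
= 54.27 * 1000 / 1295.44
= 41.8931 g CO2/MJ

41.8931 g CO2/MJ


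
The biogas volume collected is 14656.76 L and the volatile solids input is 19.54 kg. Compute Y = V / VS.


Y = V / VS
= 14656.76 / 19.54
= 750.0901 L/kg VS

750.0901 L/kg VS


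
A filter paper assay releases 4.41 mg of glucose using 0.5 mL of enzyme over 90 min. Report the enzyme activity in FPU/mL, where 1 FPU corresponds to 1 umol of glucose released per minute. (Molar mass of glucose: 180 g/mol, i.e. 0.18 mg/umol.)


Activity = glucose_mg / (0.18 mg/umol * V_mL * t_min)
= 4.41 / (0.18 * 0.5 * 90)
= 0.5444 FPU/mL

0.5444 FPU/mL


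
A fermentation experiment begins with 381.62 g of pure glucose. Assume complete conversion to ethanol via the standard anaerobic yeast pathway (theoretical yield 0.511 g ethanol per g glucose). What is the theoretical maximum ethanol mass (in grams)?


Theoretical ethanol yield: m_EtOH = 0.511 * m_glucose
m_EtOH = 0.511 * 381.62 = 195.0078 g

195.0078 g


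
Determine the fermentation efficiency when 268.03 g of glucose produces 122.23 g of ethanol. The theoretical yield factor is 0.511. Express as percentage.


Fermentation efficiency = (actual / (0.511 * glucose)) * 100
= (122.23 / (0.511 * 268.03)) * 100
= 89.2429%

89.2429%


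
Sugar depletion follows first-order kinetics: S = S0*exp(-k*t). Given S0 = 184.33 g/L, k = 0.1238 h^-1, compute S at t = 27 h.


S = S0 * exp(-k * t)
S = 184.33 * exp(-0.1238 * 27)
S = 6.5151 g/L

6.5151 g/L


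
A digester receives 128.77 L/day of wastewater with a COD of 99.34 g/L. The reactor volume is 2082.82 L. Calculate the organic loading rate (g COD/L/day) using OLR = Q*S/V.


OLR = Q * S / V
= 128.77 * 99.34 / 2082.82
= 6.1417 g/L/day

6.1417 g/L/day


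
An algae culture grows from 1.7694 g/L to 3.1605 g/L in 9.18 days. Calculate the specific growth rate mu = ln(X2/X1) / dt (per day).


mu = ln(X2/X1) / dt
= ln(3.1605/1.7694) / 9.18
= 0.0632 per day

0.0632 per day


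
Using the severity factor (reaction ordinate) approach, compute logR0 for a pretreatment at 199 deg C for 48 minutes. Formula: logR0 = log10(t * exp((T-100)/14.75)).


logR0 = log10(t * exp((T - 100) / 14.75))
= log10(48 * exp((199 - 100) / 14.75))
= 4.5962

4.5962


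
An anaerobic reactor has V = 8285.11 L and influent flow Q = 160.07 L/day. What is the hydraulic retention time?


HRT = V / Q
= 8285.11 / 160.07
= 51.7593 days

51.7593 days


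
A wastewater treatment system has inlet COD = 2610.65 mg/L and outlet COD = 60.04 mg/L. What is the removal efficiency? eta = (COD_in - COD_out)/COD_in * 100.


eta = (COD_in - COD_out) / COD_in * 100
= (2610.65 - 60.04) / 2610.65 * 100
= 97.7002%

97.7002%


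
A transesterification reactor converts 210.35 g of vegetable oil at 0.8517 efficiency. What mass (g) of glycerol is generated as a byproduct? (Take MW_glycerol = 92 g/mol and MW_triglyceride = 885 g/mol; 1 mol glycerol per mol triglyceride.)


glycerol = oil * conv * (92/885)
= 210.35 * 0.8517 * 92 / 885
= 18.6240 g

18.6240 g


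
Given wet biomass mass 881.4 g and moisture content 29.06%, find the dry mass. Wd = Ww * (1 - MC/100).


Wd = Ww * (1 - MC/100)
= 881.4 * (1 - 29.06/100)
= 625.2652 g

625.2652 g


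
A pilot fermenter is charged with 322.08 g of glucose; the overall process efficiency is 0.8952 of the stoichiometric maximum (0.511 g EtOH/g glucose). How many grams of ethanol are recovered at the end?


Actual ethanol: m = 0.511 * 322.08 * 0.8952
m = 147.3346 g

147.3346 g


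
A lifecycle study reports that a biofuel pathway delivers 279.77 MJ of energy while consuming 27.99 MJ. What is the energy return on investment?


EROI = E_out / E_in
= 279.77 / 27.99
= 9.9954

9.9954


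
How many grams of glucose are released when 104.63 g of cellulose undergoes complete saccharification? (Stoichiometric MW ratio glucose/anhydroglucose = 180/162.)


glucose = cellulose * 180/162
= 104.63 * 180/162
= 116.2556 g

116.2556 g


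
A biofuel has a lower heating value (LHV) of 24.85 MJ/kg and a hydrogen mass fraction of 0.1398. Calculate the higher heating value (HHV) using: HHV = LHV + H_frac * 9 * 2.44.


HHV = LHV + H_frac * 9 * 2.44
= 24.85 + 0.1398 * 9 * 2.44
= 27.9200 MJ/kg

27.9200 MJ/kg


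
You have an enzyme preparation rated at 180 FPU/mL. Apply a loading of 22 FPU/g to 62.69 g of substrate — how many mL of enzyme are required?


V = dosage * m_sub / activity
V = 22 * 62.69 / 180
V = 7.6621 mL

7.6621 mL


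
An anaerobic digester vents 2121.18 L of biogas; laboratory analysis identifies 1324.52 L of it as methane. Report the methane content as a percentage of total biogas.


CH4% = V_CH4 / V_total * 100
= 1324.52 / 2121.18 * 100
= 62.4426%

62.4426%


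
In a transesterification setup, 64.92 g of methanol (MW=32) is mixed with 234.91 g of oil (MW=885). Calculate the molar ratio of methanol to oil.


Molar ratio = n_MeOH / n_oil = (MeOH/32) / (oil/885) = (MeOH * 885) / (32 * oil)
= (64.92 * 885) / (32 * 234.91)
= 7.6431

7.6431


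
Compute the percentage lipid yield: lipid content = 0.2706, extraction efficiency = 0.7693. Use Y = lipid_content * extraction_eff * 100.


Y = lipid_content * extraction_eff * 100
= 0.2706 * 0.7693 * 100
= 20.8173%

20.8173%


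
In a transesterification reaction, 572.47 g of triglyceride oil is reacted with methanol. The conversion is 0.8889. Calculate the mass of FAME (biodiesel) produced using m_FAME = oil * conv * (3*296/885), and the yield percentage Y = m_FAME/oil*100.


m_FAME = oil * conv * (3 * 296 / 885) = oil * conv * (888/885)
= 572.47 * 0.8889 * 888 / 885
= 510.5936 g
Y = m_FAME / oil * 100 = conv * (888/885) * 100
= 0.8889 * 888 / 885 * 100
= 89.19%

510.5936 g FAME; Y = 89.19%


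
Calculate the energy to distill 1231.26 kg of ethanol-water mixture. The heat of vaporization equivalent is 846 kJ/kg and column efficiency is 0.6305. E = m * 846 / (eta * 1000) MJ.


E = m * 846 / (eta * 1000)
= 1231.26 * 846 / (0.6305 * 1000)
= 1652.0951 MJ

1652.0951 MJ


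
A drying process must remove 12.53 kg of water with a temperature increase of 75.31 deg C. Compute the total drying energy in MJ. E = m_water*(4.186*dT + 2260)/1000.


E = m_water * (4.186 * dT + 2260) / 1000
= 12.53 * (4.186 * 75.31 + 2260) / 1000
= 32.2679 MJ

32.2679 MJ


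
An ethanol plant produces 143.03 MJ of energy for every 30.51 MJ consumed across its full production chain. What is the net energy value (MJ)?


NEV = E_out - E_in
= 143.03 - 30.51
= 112.5200 MJ

112.5200 MJ


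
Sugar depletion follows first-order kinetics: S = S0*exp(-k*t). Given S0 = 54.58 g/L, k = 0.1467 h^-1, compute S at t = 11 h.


S = S0 * exp(-k * t)
S = 54.58 * exp(-0.1467 * 11)
S = 10.8696 g/L

10.8696 g/L


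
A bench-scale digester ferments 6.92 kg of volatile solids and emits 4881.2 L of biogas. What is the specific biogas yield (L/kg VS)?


Y = V / VS
= 4881.2 / 6.92
= 705.3757 L/kg VS

705.3757 L/kg VS


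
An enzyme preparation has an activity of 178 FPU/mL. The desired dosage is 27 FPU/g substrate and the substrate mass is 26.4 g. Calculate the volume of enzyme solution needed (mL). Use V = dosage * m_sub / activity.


V = dosage * m_sub / activity
V = 27 * 26.4 / 178
V = 4.0045 mL

4.0045 mL


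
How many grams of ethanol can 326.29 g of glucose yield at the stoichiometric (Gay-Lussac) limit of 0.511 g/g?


Theoretical ethanol yield: m_EtOH = 0.511 * m_glucose
m_EtOH = 0.511 * 326.29 = 166.7342 g

166.7342 g


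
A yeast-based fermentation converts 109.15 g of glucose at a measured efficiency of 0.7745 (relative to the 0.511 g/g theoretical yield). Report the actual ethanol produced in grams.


Actual ethanol: m = 0.511 * 109.15 * 0.7745
m = 43.1982 g

43.1982 g


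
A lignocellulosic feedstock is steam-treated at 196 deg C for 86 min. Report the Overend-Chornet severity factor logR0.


logR0 = log10(t * exp((T - 100) / 14.75))
= log10(86 * exp((196 - 100) / 14.75))
= 4.7611

4.7611


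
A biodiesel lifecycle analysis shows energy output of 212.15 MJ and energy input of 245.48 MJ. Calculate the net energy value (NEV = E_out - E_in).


NEV = E_out - E_in
= 212.15 - 245.48
= -33.3300 MJ

-33.3300 MJ


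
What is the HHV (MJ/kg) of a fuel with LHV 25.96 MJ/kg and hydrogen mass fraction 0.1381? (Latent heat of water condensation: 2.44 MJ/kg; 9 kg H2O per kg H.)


HHV = LHV + H_frac * 9 * 2.44
= 25.96 + 0.1381 * 9 * 2.44
= 28.9927 MJ/kg

28.9927 MJ/kg


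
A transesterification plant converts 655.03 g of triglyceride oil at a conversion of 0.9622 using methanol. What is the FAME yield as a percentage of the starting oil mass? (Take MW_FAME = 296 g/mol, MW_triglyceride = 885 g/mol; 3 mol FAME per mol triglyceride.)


m_FAME = oil * conv * (3 * 296 / 885) = oil * conv * (888/885)
= 655.03 * 0.9622 * 888 / 885
= 632.4064 g
Y = m_FAME / oil * 100 = conv * (888/885) * 100
= 0.9622 * 888 / 885 * 100
= 96.55%

96.55%


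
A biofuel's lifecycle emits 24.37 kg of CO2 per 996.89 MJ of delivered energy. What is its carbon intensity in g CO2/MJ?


CI = CO2 * 1000 / E
= 24.37 * 1000 / 996.89
= 24.4460 g CO2/MJ

24.4460 g CO2/MJ


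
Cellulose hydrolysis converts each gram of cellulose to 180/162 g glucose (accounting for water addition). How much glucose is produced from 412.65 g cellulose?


glucose = cellulose * 180/162
= 412.65 * 180/162
= 458.5000 g

458.5000 g


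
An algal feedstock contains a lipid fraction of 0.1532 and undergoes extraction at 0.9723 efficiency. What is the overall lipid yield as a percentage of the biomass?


Y = lipid_content * extraction_eff * 100
= 0.1532 * 0.9723 * 100
= 14.8956%

14.8956%


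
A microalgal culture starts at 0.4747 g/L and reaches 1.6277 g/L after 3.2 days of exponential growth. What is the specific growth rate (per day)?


mu = ln(X2/X1) / dt
= ln(1.6277/0.4747) / 3.2
= 0.3851 per day

0.3851 per day


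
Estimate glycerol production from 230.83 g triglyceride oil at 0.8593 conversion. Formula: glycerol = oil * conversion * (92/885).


glycerol = oil * conv * (92/885)
= 230.83 * 0.8593 * 92 / 885
= 20.6197 g

20.6197 g


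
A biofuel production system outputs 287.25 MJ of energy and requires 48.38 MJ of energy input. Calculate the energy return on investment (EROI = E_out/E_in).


EROI = E_out / E_in
= 287.25 / 48.38
= 5.9374

5.9374


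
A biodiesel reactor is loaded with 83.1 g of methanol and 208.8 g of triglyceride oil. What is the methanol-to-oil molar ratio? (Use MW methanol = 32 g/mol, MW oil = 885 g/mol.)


Molar ratio = n_MeOH / n_oil = (MeOH/32) / (oil/885) = (MeOH * 885) / (32 * oil)
= (83.1 * 885) / (32 * 208.8)
= 11.0069

11.0069


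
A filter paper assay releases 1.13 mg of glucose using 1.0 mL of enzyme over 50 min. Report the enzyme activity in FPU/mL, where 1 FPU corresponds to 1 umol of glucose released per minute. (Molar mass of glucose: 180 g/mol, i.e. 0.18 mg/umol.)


Activity = glucose_mg / (0.18 mg/umol * V_mL * t_min)
= 1.13 / (0.18 * 1.0 * 50)
= 0.1256 FPU/mL

0.1256 FPU/mL


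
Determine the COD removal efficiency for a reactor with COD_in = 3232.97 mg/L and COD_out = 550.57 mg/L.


eta = (COD_in - COD_out) / COD_in * 100
= (3232.97 - 550.57) / 3232.97 * 100
= 82.9701%

82.9701%


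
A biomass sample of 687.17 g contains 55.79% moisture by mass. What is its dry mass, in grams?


Wd = Ww * (1 - MC/100)
= 687.17 * (1 - 55.79/100)
= 303.7979 g

303.7979 g


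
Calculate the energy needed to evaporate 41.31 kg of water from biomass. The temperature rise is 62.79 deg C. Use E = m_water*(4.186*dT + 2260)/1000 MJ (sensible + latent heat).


E = m_water * (4.186 * dT + 2260) / 1000
= 41.31 * (4.186 * 62.79 + 2260) / 1000
= 104.2185 MJ

104.2185 MJ


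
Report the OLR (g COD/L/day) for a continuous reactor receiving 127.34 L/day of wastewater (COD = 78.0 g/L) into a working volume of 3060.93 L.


OLR = Q * S / V
= 127.34 * 78.0 / 3060.93
= 3.2449 g/L/day

3.2449 g/L/day


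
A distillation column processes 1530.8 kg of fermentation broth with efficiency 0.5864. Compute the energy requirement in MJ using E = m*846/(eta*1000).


E = m * 846 / (eta * 1000)
= 1530.8 * 846 / (0.5864 * 1000)
= 2208.4870 MJ

2208.4870 MJ


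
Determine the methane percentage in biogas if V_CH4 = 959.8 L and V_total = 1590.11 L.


CH4% = V_CH4 / V_total * 100
= 959.8 / 1590.11 * 100
= 60.3606%

60.3606%


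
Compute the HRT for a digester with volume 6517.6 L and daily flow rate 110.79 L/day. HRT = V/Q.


HRT = V / Q
= 6517.6 / 110.79
= 58.8284 days

58.8284 days


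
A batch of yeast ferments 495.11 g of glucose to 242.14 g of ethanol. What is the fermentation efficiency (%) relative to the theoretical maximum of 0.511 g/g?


Fermentation efficiency = (actual / (0.511 * glucose)) * 100
= (242.14 / (0.511 * 495.11)) * 100
= 95.7071%

95.7071%


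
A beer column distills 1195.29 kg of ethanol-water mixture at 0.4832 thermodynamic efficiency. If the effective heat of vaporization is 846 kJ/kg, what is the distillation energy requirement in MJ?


E = m * 846 / (eta * 1000)
= 1195.29 * 846 / (0.4832 * 1000)
= 2092.7470 MJ

2092.7470 MJ


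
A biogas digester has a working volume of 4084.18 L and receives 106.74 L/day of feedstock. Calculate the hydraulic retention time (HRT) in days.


HRT = V / Q
= 4084.18 / 106.74
= 38.2629 days

38.2629 days


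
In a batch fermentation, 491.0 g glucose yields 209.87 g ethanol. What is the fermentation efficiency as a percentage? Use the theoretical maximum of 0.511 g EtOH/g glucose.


Fermentation efficiency = (actual / (0.511 * glucose)) * 100
= (209.87 / (0.511 * 491.0)) * 100
= 83.6465%

83.6465%


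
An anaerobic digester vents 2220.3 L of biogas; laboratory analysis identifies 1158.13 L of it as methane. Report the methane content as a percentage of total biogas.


CH4% = V_CH4 / V_total * 100
= 1158.13 / 2220.3 * 100
= 52.1610%

52.1610%


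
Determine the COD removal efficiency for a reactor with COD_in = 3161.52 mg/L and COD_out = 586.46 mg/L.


eta = (COD_in - COD_out) / COD_in * 100
= (3161.52 - 586.46) / 3161.52 * 100
= 81.4501%

81.4501%


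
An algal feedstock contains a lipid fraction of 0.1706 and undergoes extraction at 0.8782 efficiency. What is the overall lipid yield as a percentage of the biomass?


Y = lipid_content * extraction_eff * 100
= 0.1706 * 0.8782 * 100
= 14.9821%

14.9821%


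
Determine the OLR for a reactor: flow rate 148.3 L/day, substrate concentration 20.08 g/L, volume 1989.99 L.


OLR = Q * S / V
= 148.3 * 20.08 / 1989.99
= 1.4964 g/L/day

1.4964 g/L/day


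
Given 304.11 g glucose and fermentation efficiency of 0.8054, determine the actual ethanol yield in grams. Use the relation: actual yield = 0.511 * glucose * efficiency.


Actual ethanol: m = 0.511 * 304.11 * 0.8054
m = 125.1593 g

125.1593 g


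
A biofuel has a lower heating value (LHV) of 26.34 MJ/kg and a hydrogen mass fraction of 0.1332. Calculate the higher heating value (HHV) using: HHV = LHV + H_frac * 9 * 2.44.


HHV = LHV + H_frac * 9 * 2.44
= 26.34 + 0.1332 * 9 * 2.44
= 29.2651 MJ/kg

29.2651 MJ/kg


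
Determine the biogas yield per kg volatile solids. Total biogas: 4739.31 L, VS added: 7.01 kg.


Y = V / VS
= 4739.31 / 7.01
= 676.0785 L/kg VS

676.0785 L/kg VS


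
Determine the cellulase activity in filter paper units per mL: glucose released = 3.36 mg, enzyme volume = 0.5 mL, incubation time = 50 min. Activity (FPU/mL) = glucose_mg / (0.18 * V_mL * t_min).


Activity = glucose_mg / (0.18 mg/umol * V_mL * t_min)
= 3.36 / (0.18 * 0.5 * 50)
= 0.7467 FPU/mL

0.7467 FPU/mL


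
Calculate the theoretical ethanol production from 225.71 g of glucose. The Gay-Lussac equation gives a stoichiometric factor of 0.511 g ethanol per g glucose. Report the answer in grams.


Theoretical ethanol yield: m_EtOH = 0.511 * m_glucose
m_EtOH = 0.511 * 225.71 = 115.3378 g

115.3378 g


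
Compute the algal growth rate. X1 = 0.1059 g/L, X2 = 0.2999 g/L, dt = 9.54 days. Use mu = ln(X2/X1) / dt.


mu = ln(X2/X1) / dt
= ln(0.2999/0.1059) / 9.54
= 0.1091 per day

0.1091 per day


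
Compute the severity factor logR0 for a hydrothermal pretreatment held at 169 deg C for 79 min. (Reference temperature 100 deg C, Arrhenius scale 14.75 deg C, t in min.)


logR0 = log10(t * exp((T - 100) / 14.75))
= log10(79 * exp((169 - 100) / 14.75))
= 3.9292

3.9292


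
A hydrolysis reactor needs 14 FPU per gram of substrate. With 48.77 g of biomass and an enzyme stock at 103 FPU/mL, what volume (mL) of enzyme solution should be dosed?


V = dosage * m_sub / activity
V = 14 * 48.77 / 103
V = 6.6289 mL

6.6289 mL


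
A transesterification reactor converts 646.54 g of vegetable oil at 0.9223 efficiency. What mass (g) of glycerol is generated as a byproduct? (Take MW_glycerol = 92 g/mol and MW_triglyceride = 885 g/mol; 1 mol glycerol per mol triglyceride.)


glycerol = oil * conv * (92/885)
= 646.54 * 0.9223 * 92 / 885
= 61.9886 g

61.9886 g


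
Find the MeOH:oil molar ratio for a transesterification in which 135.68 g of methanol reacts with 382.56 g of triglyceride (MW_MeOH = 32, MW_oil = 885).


Molar ratio = n_MeOH / n_oil = (MeOH/32) / (oil/885) = (MeOH * 885) / (32 * oil)
= (135.68 * 885) / (32 * 382.56)
= 9.8087

9.8087


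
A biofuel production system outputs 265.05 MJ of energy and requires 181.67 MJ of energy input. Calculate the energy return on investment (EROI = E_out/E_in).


EROI = E_out / E_in
= 265.05 / 181.67
= 1.4590

1.4590


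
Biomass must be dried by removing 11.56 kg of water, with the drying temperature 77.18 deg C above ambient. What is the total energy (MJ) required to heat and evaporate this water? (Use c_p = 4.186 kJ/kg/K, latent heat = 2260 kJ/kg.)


E = m_water * (4.186 * dT + 2260) / 1000
= 11.56 * (4.186 * 77.18 + 2260) / 1000
= 29.8604 MJ

29.8604 MJ


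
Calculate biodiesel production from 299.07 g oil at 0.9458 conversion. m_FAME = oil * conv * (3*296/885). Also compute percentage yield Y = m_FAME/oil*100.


m_FAME = oil * conv * (3 * 296 / 885) = oil * conv * (888/885)
= 299.07 * 0.9458 * 888 / 885
= 283.8193 g
Y = m_FAME / oil * 100 = conv * (888/885) * 100
= 0.9458 * 888 / 885 * 100
= 94.90%

283.8193 g FAME; Y = 94.90%


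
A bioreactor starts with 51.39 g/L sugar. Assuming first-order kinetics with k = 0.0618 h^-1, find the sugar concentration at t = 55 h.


S = S0 * exp(-k * t)
S = 51.39 * exp(-0.0618 * 55)
S = 1.7168 g/L

1.7168 g/L


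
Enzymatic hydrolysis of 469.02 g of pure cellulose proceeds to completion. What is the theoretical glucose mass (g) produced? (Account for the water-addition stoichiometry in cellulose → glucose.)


glucose = cellulose * 180/162
= 469.02 * 180/162
= 521.1333 g

521.1333 g


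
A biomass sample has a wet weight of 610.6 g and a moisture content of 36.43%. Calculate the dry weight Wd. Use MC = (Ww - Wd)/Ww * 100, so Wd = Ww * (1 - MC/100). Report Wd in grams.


Wd = Ww * (1 - MC/100)
= 610.6 * (1 - 36.43/100)
= 388.1584 g

388.1584 g


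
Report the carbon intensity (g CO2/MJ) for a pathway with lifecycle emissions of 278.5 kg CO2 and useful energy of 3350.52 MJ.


CI = CO2 * 1000 / E
= 278.5 * 1000 / 3350.52
= 83.1214 g CO2/MJ

83.1214 g CO2/MJ


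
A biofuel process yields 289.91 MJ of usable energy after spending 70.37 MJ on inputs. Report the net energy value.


NEV = E_out - E_in
= 289.91 - 70.37
= 219.5400 MJ

219.5400 MJ


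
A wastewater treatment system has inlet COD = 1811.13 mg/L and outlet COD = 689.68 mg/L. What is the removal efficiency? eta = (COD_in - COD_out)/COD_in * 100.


eta = (COD_in - COD_out) / COD_in * 100
= (1811.13 - 689.68) / 1811.13 * 100
= 61.9199%

61.9199%


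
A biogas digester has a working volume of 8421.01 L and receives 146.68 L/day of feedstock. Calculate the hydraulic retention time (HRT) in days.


HRT = V / Q
= 8421.01 / 146.68
= 57.4108 days

57.4108 days


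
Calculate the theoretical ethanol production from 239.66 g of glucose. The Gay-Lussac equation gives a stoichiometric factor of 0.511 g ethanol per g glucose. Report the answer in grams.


Theoretical ethanol yield: m_EtOH = 0.511 * m_glucose
m_EtOH = 0.511 * 239.66 = 122.4663 g

122.4663 g


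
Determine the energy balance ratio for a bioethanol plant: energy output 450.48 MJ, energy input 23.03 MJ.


EROI = E_out / E_in
= 450.48 / 23.03
= 19.5606

19.5606


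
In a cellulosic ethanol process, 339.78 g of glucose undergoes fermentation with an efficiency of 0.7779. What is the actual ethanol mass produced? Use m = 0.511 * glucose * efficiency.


Actual ethanol: m = 0.511 * 339.78 * 0.7779
m = 135.0649 g

135.0649 g


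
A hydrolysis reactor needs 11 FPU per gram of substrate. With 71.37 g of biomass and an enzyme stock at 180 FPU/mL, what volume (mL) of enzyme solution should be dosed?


V = dosage * m_sub / activity
V = 11 * 71.37 / 180
V = 4.3615 mL

4.3615 mL


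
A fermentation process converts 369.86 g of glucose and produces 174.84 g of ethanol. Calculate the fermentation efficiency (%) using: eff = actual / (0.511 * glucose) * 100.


Fermentation efficiency = (actual / (0.511 * glucose)) * 100
= (174.84 / (0.511 * 369.86)) * 100
= 92.5087%

92.5087%


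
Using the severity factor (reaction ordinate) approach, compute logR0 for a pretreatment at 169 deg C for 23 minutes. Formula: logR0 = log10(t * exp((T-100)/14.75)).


logR0 = log10(t * exp((T - 100) / 14.75))
= log10(23 * exp((169 - 100) / 14.75))
= 3.3933

3.3933


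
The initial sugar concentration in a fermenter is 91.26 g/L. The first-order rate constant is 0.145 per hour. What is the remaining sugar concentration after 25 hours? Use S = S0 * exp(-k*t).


S = S0 * exp(-k * t)
S = 91.26 * exp(-0.145 * 25)
S = 2.4320 g/L

2.4320 g/L


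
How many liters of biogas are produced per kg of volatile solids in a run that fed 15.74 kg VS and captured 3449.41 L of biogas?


Y = V / VS
= 3449.41 / 15.74
= 219.1493 L/kg VS

219.1493 L/kg VS


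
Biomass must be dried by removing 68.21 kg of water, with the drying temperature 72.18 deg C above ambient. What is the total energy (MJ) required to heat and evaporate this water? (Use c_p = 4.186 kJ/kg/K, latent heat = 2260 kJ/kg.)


E = m_water * (4.186 * dT + 2260) / 1000
= 68.21 * (4.186 * 72.18 + 2260) / 1000
= 174.7639 MJ

174.7639 MJ


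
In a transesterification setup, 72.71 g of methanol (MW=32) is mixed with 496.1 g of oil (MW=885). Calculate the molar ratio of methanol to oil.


Molar ratio = n_MeOH / n_oil = (MeOH/32) / (oil/885) = (MeOH * 885) / (32 * oil)
= (72.71 * 885) / (32 * 496.1)
= 4.0534

4.0534


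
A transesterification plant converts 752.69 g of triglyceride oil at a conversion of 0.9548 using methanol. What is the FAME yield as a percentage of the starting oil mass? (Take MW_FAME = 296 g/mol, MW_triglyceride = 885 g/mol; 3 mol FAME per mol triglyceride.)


m_FAME = oil * conv * (3 * 296 / 885) = oil * conv * (888/885)
= 752.69 * 0.9548 * 888 / 885
= 721.1046 g
Y = m_FAME / oil * 100 = conv * (888/885) * 100
= 0.9548 * 888 / 885 * 100
= 95.80%

95.80%


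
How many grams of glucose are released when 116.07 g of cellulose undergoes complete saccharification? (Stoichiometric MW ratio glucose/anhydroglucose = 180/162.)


glucose = cellulose * 180/162
= 116.07 * 180/162
= 128.9667 g

128.9667 g


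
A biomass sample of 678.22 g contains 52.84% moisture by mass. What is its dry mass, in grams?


Wd = Ww * (1 - MC/100)
= 678.22 * (1 - 52.84/100)
= 319.8486 g

319.8486 g


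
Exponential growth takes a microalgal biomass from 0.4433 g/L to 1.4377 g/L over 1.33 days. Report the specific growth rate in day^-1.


mu = ln(X2/X1) / dt
= ln(1.4377/0.4433) / 1.33
= 0.8846 per day

0.8846 per day


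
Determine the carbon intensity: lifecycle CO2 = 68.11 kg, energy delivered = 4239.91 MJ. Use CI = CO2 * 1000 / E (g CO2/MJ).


CI = CO2 * 1000 / E
= 68.11 * 1000 / 4239.91
= 16.0640 g CO2/MJ

16.0640 g CO2/MJ


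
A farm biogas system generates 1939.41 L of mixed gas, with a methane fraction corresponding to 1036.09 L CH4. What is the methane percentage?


CH4% = V_CH4 / V_total * 100
= 1036.09 / 1939.41 * 100
= 53.4229%

53.4229%


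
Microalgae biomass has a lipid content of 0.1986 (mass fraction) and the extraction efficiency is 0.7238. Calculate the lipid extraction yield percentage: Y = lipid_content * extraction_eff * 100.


Y = lipid_content * extraction_eff * 100
= 0.1986 * 0.7238 * 100
= 14.3747%

14.3747%


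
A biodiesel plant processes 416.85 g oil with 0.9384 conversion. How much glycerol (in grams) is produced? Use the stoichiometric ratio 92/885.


glycerol = oil * conv * (92/885)
= 416.85 * 0.9384 * 92 / 885
= 40.6642 g

40.6642 g


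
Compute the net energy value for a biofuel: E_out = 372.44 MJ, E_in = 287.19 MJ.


NEV = E_out - E_in
= 372.44 - 287.19
= 85.2500 MJ

85.2500 MJ


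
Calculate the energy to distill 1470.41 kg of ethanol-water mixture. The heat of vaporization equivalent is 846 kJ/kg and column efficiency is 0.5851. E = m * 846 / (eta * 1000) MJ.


E = m * 846 / (eta * 1000)
= 1470.41 * 846 / (0.5851 * 1000)
= 2126.0756 MJ

2126.0756 MJ


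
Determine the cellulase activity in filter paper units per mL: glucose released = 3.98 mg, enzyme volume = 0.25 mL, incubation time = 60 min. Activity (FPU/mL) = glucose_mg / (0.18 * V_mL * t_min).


Activity = glucose_mg / (0.18 mg/umol * V_mL * t_min)
= 3.98 / (0.18 * 0.25 * 60)
= 1.4741 FPU/mL

1.4741 FPU/mL


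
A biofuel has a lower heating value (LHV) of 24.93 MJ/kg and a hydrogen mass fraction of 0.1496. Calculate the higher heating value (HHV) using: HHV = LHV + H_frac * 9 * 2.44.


HHV = LHV + H_frac * 9 * 2.44
= 24.93 + 0.1496 * 9 * 2.44
= 28.2152 MJ/kg

28.2152 MJ/kg
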